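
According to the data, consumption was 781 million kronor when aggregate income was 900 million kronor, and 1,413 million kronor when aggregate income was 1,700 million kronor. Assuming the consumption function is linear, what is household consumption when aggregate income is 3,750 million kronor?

C = 3032.5

MPC = (1413 − 781)/(1700 − 900) = 632/800 = 0.79
a = 781 − 0.79(900) = 781 − 711 = 70
C = 70 + 0.79(3750) = 70 + 2962.5 = 3032.5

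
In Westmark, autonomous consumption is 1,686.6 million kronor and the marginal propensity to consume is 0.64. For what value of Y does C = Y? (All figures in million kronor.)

Y = 4685

At break-even, C = Y: 1686.6 + 0.64Y = Y
0.36Y = 1686.6, so Y = 1686.6/0.36 = 4685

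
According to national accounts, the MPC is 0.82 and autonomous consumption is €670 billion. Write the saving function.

S = -670 + 0.18Y

S = Y − C = Y − (670 + 0.82Y) = -670 + (1 − 0.82)Y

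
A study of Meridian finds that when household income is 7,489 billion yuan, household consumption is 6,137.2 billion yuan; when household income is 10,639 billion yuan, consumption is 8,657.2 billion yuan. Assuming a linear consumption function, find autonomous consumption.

MPC = ΔC/ΔY = (8657.2 − 6137.2)/(10639 − 7489) = 2520/3150 = 0.8
a = C − MPC·Y = 6137.2 − 0.8(7489) = 6137.2 − 5991.2 = 146

a = 146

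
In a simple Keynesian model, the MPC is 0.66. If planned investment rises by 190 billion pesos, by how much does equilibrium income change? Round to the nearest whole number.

The multiplier is 1/(1 − MPC) = 1/0.34.
ΔY = 190/0.34 = 558.82 ≈ 559

ΔY ≈ 559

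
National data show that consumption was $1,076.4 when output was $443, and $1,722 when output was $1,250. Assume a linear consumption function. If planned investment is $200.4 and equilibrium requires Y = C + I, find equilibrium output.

Y = 4612

MPC = (1722 − 1076.4)/(1250 − 443) = 645.6/807 = 0.8
a = 1076.4 − 0.8(443) = 722
Equilibrium: Y = 722 + 0.8Y + 200.4
0.2Y = 922.4, so Y = 922.4/0.2 = 4612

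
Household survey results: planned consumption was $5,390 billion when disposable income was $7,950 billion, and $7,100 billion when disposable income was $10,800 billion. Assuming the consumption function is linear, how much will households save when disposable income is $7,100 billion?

MPC = (7100 − 5390)/(10800 − 7950) = 1710/2850 = 0.6
a = 5390 − 0.6(7950) = 5390 − 4770 = 620
C = 620 + 0.6(7100) = 4880
S = 7100 − 4880 = 2220

S = 2220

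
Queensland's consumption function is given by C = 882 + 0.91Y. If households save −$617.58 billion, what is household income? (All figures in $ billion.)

Y = 2938

S = Y − C = -882 + 0.09Y
-882 + 0.09Y = -617.58, so 0.09Y = 264.42 and Y = 2938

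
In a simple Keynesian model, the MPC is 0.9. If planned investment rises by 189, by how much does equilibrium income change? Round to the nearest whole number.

ΔY ≈ 1890

The multiplier is 1/(1 − MPC) = 1/0.1.
ΔY = 189/0.1 = 1890.00 ≈ 1890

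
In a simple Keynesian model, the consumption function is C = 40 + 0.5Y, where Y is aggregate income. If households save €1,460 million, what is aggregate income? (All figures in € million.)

S = Y − C = -40 + 0.5Y
-40 + 0.5Y = 1460, so 0.5Y = 1500 and Y = 3000

Y = 3000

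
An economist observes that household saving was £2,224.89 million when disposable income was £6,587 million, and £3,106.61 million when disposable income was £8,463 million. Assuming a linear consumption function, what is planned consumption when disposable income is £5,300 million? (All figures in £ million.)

MPS = ΔS/ΔY = (3106.61 − 2224.89)/(8463 − 6587) = 881.72/1876 = 0.47
MPC = 1 − MPS = 0.53
Autonomous saving = 2224.89 − 0.47(6587) = -871, so a = 871
C = 871 + 0.53(5300) = 871 + 2809 = 3680

C = 3680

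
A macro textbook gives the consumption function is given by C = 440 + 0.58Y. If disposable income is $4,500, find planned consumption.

C = 440 + 0.58(4500) = 440 + 2610 = 3050

C = 3050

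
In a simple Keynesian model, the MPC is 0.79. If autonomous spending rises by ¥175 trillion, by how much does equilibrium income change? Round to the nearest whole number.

ΔY ≈ 833

The multiplier is 1/(1 − MPC) = 1/0.21.
ΔY = 175/0.21 = 833.33 ≈ 833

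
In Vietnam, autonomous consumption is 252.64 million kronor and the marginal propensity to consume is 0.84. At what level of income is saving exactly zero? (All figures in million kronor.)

At break-even, C = Y: 252.64 + 0.84Y = Y
0.16Y = 252.64, so Y = 252.64/0.16 = 1579

Y = 1579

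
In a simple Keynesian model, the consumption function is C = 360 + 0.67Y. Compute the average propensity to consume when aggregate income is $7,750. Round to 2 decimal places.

APC = 0.72

C = 360 + 0.67(7750) = 5552.5
APC = C/Y = 5552.5/7750 = 0.72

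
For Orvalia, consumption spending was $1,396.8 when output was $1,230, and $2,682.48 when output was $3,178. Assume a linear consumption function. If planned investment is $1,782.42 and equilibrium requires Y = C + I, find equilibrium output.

MPC = (2682.48 − 1396.8)/(3178 − 1230) = 1285.68/1948 = 0.66
a = 1396.8 − 0.66(1230) = 585
Equilibrium: Y = 585 + 0.66Y + 1782.42
0.34Y = 2367.42, so Y = 2367.42/0.34 = 6963

Y = 6963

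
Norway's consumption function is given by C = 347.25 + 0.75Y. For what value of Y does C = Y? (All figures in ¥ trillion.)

At break-even, C = Y: 347.25 + 0.75Y = Y
0.25Y = 347.25, so Y = 347.25/0.25 = 1389

Y = 1389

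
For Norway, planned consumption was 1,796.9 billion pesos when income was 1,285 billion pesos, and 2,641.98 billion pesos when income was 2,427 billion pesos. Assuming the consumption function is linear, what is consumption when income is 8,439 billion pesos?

C = 7090.86

MPC = (2641.98 − 1796.9)/(2427 − 1285) = 845.08/1142 = 0.74
a = 1796.9 − 0.74(1285) = 1796.9 − 950.9 = 846
C = 846 + 0.74(8439) = 846 + 6244.86 = 7090.86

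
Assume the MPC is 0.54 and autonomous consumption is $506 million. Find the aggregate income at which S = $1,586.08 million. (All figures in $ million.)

S = Y − C = -506 + 0.46Y
-506 + 0.46Y = 1586.08, so 0.46Y = 2092.08 and Y = 4548

Y = 4548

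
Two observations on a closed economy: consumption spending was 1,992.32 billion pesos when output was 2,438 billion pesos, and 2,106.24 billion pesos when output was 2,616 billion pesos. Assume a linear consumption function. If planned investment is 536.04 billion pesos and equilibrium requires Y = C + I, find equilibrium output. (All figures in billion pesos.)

MPC = (2106.24 − 1992.32)/(2616 − 2438) = 113.92/178 = 0.64
a = 1992.32 − 0.64(2438) = 432
Equilibrium: Y = 432 + 0.64Y + 536.04
0.36Y = 968.04, so Y = 968.04/0.36 = 2689

Y = 2689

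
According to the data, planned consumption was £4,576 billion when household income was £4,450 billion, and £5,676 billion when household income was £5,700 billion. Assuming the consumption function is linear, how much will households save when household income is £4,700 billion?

S = -96

MPC = (5676 − 4576)/(5700 − 4450) = 1100/1250 = 0.88
a = 4576 − 0.88(4450) = 4576 − 3916 = 660
C = 660 + 0.88(4700) = 4796
S = 4700 − 4796 = -96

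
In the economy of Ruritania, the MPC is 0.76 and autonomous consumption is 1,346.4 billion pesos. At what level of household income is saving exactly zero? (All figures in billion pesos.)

At break-even, C = Y: 1346.4 + 0.76Y = Y
0.24Y = 1346.4, so Y = 1346.4/0.24 = 5610

Y = 5610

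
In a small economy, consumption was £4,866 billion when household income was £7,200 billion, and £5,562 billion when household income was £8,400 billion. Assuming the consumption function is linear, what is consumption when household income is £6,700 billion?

MPC = (5562 − 4866)/(8400 − 7200) = 696/1200 = 0.58
a = 4866 − 0.58(7200) = 4866 − 4176 = 690
C = 690 + 0.58(6700) = 690 + 3886 = 4576

C = 4576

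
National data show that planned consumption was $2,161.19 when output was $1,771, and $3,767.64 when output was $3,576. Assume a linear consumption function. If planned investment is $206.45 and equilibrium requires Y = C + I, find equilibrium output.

Y = 7195

MPC = (3767.64 − 2161.19)/(3576 − 1771) = 1606.45/1805 = 0.89
a = 2161.19 − 0.89(1771) = 585
Equilibrium: Y = 585 + 0.89Y + 206.45
0.11Y = 791.45, so Y = 791.45/0.11 = 7195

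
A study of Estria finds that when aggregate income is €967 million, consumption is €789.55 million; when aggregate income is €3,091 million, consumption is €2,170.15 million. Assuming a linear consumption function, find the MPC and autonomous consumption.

MPC = 0.65; a = 161

MPC = ΔC/ΔY = (2170.15 − 789.55)/(3091 − 967) = 1380.6/2124 = 0.65
a = C − MPC·Y = 789.55 − 0.65(967) = 789.55 − 628.55 = 161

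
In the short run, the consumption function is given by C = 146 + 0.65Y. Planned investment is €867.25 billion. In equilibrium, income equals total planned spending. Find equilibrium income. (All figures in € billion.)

Y = 2895

Y = C + I = 146 + 0.65Y + 867.25
Y − 0.65Y = 1013.25
0.35Y = 1013.25, so Y = 1013.25/0.35 = 2895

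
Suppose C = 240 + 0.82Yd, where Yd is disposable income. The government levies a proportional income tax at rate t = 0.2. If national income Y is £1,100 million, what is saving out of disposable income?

S = -81.6

Yd = (1 − 0.2)(1100) = 0.8(1100) = 880
C = 240 + 0.82(880) = 240 + 721.6 = 961.6
S = Yd − C = 880 − 961.6 = -81.6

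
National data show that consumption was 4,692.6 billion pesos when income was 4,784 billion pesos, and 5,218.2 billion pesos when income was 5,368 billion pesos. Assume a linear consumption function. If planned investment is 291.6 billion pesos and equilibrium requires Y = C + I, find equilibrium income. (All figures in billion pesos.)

Y = 6786

MPC = (5218.2 − 4692.6)/(5368 − 4784) = 525.6/584 = 0.9
a = 4692.6 − 0.9(4784) = 387
Equilibrium: Y = 387 + 0.9Y + 291.6
0.1Y = 678.6, so Y = 678.6/0.1 = 6786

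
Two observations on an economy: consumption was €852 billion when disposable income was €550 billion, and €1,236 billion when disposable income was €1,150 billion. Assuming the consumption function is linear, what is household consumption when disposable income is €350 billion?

C = 724

MPC = (1236 − 852)/(1150 − 550) = 384/600 = 0.64
a = 852 − 0.64(550) = 852 − 352 = 500
C = 500 + 0.64(350) = 500 + 224 = 724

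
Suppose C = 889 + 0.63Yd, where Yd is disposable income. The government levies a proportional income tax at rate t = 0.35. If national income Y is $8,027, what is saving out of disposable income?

S = 1041.4935

Yd = (1 − 0.35)(8027) = 0.65(8027) = 5217.55
C = 889 + 0.63(5217.55) = 889 + 3287.0565 = 4176.0565
S = Yd − C = 5217.55 − 4176.0565 = 1041.4935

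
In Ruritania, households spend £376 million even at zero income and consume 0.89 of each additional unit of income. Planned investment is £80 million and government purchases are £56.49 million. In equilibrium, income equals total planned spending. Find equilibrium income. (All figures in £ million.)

Y = C + I + G = 376 + 0.89Y + 80 + 56.49
Y − 0.89Y = 512.49
0.11Y = 512.49, so Y = 512.49/0.11 = 4659

Y = 4659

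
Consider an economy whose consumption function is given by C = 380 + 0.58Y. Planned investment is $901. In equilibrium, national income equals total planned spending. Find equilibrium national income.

Y = 3050

Y = C + I = 380 + 0.58Y + 901
Y − 0.58Y = 1281
0.42Y = 1281, so Y = 1281/0.42 = 3050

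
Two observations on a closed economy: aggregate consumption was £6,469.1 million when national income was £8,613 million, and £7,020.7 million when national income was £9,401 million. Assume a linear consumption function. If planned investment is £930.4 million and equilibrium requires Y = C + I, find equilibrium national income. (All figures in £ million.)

Y = 4568

MPC = (7020.7 − 6469.1)/(9401 − 8613) = 551.6/788 = 0.7
a = 6469.1 − 0.7(8613) = 440
Equilibrium: Y = 440 + 0.7Y + 930.4
0.3Y = 1370.4, so Y = 1370.4/0.3 = 4568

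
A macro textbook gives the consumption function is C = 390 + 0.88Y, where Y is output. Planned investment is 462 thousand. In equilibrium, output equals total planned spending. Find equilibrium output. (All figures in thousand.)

Y = C + I = 390 + 0.88Y + 462
Y − 0.88Y = 852
0.12Y = 852, so Y = 852/0.12 = 7100

Y = 7100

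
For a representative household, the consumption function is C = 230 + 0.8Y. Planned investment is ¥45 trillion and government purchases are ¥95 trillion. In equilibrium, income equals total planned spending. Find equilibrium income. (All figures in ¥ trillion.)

Y = 1850

Y = C + I + G = 230 + 0.8Y + 45 + 95
Y − 0.8Y = 370
0.2Y = 370, so Y = 370/0.2 = 1850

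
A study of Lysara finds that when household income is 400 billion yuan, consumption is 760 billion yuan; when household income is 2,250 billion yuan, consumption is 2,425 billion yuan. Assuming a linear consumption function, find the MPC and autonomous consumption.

MPC = 0.9; a = 400

MPC = ΔC/ΔY = (2425 − 760)/(2250 − 400) = 1665/1850 = 0.9
a = C − MPC·Y = 760 − 0.9(400) = 760 − 360 = 400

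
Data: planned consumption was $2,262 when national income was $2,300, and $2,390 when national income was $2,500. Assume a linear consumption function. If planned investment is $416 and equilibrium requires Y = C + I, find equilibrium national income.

Y = 3350

MPC = (2390 − 2262)/(2500 − 2300) = 128/200 = 0.64
a = 2262 − 0.64(2300) = 790
Equilibrium: Y = 790 + 0.64Y + 416
0.36Y = 1206, so Y = 1206/0.36 = 3350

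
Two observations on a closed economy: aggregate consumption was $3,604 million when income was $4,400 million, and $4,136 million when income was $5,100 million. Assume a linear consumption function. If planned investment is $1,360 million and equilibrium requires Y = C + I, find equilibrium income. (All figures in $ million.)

MPC = (4136 − 3604)/(5100 − 4400) = 532/700 = 0.76
a = 3604 − 0.76(4400) = 260
Equilibrium: Y = 260 + 0.76Y + 1360
0.24Y = 1620, so Y = 1620/0.24 = 6750

Y = 6750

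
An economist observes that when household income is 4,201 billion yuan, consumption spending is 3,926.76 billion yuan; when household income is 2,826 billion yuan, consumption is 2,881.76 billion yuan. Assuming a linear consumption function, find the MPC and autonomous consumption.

MPC = 0.76; a = 734

MPC = ΔC/ΔY = (3926.76 − 2881.76)/(4201 − 2826) = 1045/1375 = 0.76
a = C − MPC·Y = 2881.76 − 0.76(2826) = 2881.76 − 2147.76 = 734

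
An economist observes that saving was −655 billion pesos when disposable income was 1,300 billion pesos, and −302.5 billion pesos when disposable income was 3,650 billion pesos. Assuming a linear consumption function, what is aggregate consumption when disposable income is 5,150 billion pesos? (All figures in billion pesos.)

C = 5227.5

MPS = ΔS/ΔY = (-302.5 − (-655))/(3650 − 1300) = 352.5/2350 = 0.15
MPC = 1 − MPS = 0.85
Autonomous saving = -655 − 0.15(1300) = -850, so a = 850
C = 850 + 0.85(5150) = 850 + 4377.5 = 5227.5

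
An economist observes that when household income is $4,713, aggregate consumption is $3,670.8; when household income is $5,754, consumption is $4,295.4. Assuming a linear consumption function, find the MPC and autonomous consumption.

MPC = 0.6; a = 843

MPC = ΔC/ΔY = (4295.4 − 3670.8)/(5754 − 4713) = 624.6/1041 = 0.6
a = C − MPC·Y = 3670.8 − 0.6(4713) = 3670.8 − 2827.8 = 843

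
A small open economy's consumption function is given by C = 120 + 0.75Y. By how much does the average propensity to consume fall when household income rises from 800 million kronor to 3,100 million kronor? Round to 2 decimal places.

ΔAPC = 0.11

At Y = 800: C = 120 + 0.75(800) = 720, APC = 720/800 = 0.900
At Y = 3100: C = 2445, APC = 2445/3100 = 0.789
Fall in APC = 0.900 − 0.789 = 0.111 ≈ 0.11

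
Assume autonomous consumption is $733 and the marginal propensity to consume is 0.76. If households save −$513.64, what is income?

Y = 914

S = Y − C = -733 + 0.24Y
-733 + 0.24Y = -513.64, so 0.24Y = 219.36 and Y = 914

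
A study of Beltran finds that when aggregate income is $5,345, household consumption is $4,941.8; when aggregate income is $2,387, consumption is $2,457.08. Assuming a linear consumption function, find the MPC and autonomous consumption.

MPC = 0.84; a = 452

MPC = ΔC/ΔY = (4941.8 − 2457.08)/(5345 − 2387) = 2484.72/2958 = 0.84
a = C − MPC·Y = 2457.08 − 0.84(2387) = 2457.08 − 2005.08 = 452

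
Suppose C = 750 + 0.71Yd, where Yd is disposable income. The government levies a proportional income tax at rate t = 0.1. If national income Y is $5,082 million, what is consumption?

C = 3997.398

Yd = (1 − 0.1)(5082) = 0.9(5082) = 4573.8
C = 750 + 0.71(4573.8) = 750 + 3247.398 = 3997.398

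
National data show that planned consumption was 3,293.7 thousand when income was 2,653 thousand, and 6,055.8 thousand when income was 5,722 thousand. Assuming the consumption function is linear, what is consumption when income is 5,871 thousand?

MPC = (6055.8 − 3293.7)/(5722 − 2653) = 2762.1/3069 = 0.9
a = 3293.7 − 0.9(2653) = 3293.7 − 2387.7 = 906
C = 906 + 0.9(5871) = 906 + 5283.9 = 6189.9

C = 6189.9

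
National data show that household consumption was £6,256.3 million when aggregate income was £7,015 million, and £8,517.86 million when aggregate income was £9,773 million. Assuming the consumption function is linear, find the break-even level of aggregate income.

Y = 2800

MPC = (8517.86 − 6256.3)/(9773 − 7015) = 2261.56/2758 = 0.82
a = 6256.3 − 0.82(7015) = 6256.3 − 5752.3 = 504
Break-even: Y = a/(1−MPC) = 504/0.18 = 2800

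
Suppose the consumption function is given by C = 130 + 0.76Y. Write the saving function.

S = Y − C = Y − (130 + 0.76Y) = -130 + (1 − 0.76)Y

S = -130 + 0.24Y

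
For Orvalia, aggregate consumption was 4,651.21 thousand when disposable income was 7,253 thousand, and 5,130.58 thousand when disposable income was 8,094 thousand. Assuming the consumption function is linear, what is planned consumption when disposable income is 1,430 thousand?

MPC = (5130.58 − 4651.21)/(8094 − 7253) = 479.37/841 = 0.57
a = 4651.21 − 0.57(7253) = 4651.21 − 4134.21 = 517
C = 517 + 0.57(1430) = 517 + 815.1 = 1332.1

C = 1332.1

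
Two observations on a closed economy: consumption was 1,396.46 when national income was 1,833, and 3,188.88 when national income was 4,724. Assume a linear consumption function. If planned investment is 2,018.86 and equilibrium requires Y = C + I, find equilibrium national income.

MPC = (3188.88 − 1396.46)/(4724 − 1833) = 1792.42/2891 = 0.62
a = 1396.46 − 0.62(1833) = 260
Equilibrium: Y = 260 + 0.62Y + 2018.86
0.38Y = 2278.86, so Y = 2278.86/0.38 = 5997

Y = 5997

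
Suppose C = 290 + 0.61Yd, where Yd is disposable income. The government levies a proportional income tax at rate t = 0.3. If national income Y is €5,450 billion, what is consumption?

C = 2617.15

Yd = (1 − 0.3)(5450) = 0.7(5450) = 3815
C = 290 + 0.61(3815) = 290 + 2327.15 = 2617.15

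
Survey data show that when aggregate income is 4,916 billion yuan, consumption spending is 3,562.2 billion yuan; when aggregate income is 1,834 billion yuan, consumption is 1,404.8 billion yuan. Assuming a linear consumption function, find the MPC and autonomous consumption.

MPC = ΔC/ΔY = (3562.2 − 1404.8)/(4916 − 1834) = 2157.4/3082 = 0.7
a = C − MPC·Y = 1404.8 − 0.7(1834) = 1404.8 − 1283.8 = 121

MPC = 0.7; a = 121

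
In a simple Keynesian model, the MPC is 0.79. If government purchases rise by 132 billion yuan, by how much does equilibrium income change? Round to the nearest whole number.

ΔY ≈ 629

The multiplier is 1/(1 − MPC) = 1/0.21.
ΔY = 132/0.21 = 628.57 ≈ 629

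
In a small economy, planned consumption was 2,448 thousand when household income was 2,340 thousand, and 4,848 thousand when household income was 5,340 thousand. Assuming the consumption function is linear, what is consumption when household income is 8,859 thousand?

C = 7663.2

MPC = (4848 − 2448)/(5340 − 2340) = 2400/3000 = 0.8
a = 2448 − 0.8(2340) = 2448 − 1872 = 576
C = 576 + 0.8(8859) = 576 + 7087.2 = 7663.2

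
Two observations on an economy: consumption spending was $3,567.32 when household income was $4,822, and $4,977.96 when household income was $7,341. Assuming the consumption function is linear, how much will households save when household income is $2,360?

MPC = (4977.96 − 3567.32)/(7341 − 4822) = 1410.64/2519 = 0.56
a = 3567.32 − 0.56(4822) = 3567.32 − 2700.32 = 867
C = 867 + 0.56(2360) = 2188.6
S = 2360 − 2188.6 = 171.4

S = 171.4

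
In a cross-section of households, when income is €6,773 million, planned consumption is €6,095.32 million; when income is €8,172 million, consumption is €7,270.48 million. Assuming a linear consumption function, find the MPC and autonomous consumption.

MPC = 0.84; a = 406

MPC = ΔC/ΔY = (7270.48 − 6095.32)/(8172 − 6773) = 1175.16/1399 = 0.84
a = C − MPC·Y = 6095.32 − 0.84(6773) = 6095.32 − 5689.32 = 406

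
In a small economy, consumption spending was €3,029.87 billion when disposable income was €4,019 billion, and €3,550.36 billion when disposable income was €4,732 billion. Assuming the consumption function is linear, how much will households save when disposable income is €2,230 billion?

MPC = (3550.36 − 3029.87)/(4732 − 4019) = 520.49/713 = 0.73
a = 3029.87 − 0.73(4019) = 3029.87 − 2933.87 = 96
C = 96 + 0.73(2230) = 1723.9
S = 2230 − 1723.9 = 506.1

S = 506.1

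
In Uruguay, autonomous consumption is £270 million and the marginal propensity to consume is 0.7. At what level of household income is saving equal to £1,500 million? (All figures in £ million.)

S = Y − C = -270 + 0.3Y
-270 + 0.3Y = 1500, so 0.3Y = 1770 and Y = 5900

Y = 5900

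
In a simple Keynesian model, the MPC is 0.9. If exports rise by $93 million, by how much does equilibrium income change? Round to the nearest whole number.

The multiplier is 1/(1 − MPC) = 1/0.1.
ΔY = 93/0.1 = 930.00 ≈ 930

ΔY ≈ 930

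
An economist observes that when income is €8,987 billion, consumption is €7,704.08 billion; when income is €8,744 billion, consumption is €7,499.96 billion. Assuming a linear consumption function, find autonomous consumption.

a = 155

MPC = ΔC/ΔY = (7704.08 − 7499.96)/(8987 − 8744) = 204.12/243 = 0.84
a = C − MPC·Y = 7499.96 − 0.84(8744) = 7499.96 − 7344.96 = 155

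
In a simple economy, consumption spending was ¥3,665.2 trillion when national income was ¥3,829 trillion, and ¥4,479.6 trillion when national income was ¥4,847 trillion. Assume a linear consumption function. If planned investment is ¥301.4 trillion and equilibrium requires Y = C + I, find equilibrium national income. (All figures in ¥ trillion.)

Y = 4517

MPC = (4479.6 − 3665.2)/(4847 − 3829) = 814.4/1018 = 0.8
a = 3665.2 − 0.8(3829) = 602
Equilibrium: Y = 602 + 0.8Y + 301.4
0.2Y = 903.4, so Y = 903.4/0.2 = 4517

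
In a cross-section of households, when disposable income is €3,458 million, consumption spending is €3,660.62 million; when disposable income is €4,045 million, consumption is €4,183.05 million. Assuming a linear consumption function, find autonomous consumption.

MPC = ΔC/ΔY = (4183.05 − 3660.62)/(4045 − 3458) = 522.43/587 = 0.89
a = C − MPC·Y = 3660.62 − 0.89(3458) = 3660.62 − 3077.62 = 583

a = 583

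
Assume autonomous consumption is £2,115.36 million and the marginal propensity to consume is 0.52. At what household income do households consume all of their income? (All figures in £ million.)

Y = 4407

At break-even, C = Y: 2115.36 + 0.52Y = Y
0.48Y = 2115.36, so Y = 2115.36/0.48 = 4407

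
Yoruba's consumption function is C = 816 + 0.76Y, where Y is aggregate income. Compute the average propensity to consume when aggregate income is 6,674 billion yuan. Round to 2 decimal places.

APC = 0.88

C = 816 + 0.76(6674) = 5888.24
APC = C/Y = 5888.24/6674 = 0.88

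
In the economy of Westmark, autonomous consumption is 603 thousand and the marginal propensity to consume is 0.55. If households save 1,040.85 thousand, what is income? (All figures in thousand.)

Y = 3653

S = Y − C = -603 + 0.45Y
-603 + 0.45Y = 1040.85, so 0.45Y = 1643.85 and Y = 3653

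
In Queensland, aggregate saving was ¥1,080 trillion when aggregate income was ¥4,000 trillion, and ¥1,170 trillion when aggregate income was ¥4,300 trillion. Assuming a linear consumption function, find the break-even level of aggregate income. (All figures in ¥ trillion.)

Y = 400

MPS = ΔS/ΔY = (1170 − 1080)/(4300 − 4000) = 90/300 = 0.3
MPC = 1 − MPS = 0.7
From S(4000) = 1080: −a + 0.3(4000) = 1080, so a = 1200 − 1080 = 120
Break-even (S = 0): Y = a/MPS = 120/0.3 = 400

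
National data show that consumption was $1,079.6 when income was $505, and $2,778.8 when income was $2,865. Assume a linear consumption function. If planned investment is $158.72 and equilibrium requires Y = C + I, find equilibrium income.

Y = 3124

MPC = (2778.8 − 1079.6)/(2865 − 505) = 1699.2/2360 = 0.72
a = 1079.6 − 0.72(505) = 716
Equilibrium: Y = 716 + 0.72Y + 158.72
0.28Y = 874.72, so Y = 874.72/0.28 = 3124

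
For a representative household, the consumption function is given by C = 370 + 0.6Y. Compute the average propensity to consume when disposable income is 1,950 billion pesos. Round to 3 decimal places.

C = 370 + 0.6(1950) = 1540
APC = C/Y = 1540/1950 = 0.790

APC = 0.790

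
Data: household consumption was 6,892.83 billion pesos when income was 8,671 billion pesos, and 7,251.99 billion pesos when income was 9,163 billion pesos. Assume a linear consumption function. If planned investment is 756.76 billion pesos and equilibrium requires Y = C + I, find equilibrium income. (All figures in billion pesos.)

MPC = (7251.99 − 6892.83)/(9163 − 8671) = 359.16/492 = 0.73
a = 6892.83 − 0.73(8671) = 563
Equilibrium: Y = 563 + 0.73Y + 756.76
0.27Y = 1319.76, so Y = 1319.76/0.27 = 4888

Y = 4888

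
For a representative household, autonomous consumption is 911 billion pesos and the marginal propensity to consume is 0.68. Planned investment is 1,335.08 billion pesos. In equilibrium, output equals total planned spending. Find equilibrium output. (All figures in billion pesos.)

Y = C + I = 911 + 0.68Y + 1335.08
Y − 0.68Y = 2246.08
0.32Y = 2246.08, so Y = 2246.08/0.32 = 7019

Y = 7019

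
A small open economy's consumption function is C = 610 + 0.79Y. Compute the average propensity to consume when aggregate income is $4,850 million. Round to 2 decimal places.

C = 610 + 0.79(4850) = 4441.5
APC = C/Y = 4441.5/4850 = 0.92

APC = 0.92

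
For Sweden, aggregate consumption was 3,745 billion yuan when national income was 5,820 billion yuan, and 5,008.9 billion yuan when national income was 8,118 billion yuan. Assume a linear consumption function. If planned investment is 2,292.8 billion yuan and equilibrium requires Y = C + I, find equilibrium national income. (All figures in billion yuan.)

MPC = (5008.9 − 3745)/(8118 − 5820) = 1263.9/2298 = 0.55
a = 3745 − 0.55(5820) = 544
Equilibrium: Y = 544 + 0.55Y + 2292.8
0.45Y = 2836.8, so Y = 2836.8/0.45 = 6304

Y = 6304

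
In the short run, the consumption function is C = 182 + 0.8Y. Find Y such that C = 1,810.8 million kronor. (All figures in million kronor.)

182 + 0.8Y = 1810.8
0.8Y = 1628.8, so Y = 1628.8/0.8 = 2036

Y = 2036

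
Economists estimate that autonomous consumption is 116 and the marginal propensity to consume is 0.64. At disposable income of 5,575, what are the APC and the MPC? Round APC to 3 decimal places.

APC = 0.661; MPC = 0.64

MPC = 0.64 (the slope of the consumption function)
C = 116 + 0.64(5575) = 3684, so APC = 3684/5575 = 0.661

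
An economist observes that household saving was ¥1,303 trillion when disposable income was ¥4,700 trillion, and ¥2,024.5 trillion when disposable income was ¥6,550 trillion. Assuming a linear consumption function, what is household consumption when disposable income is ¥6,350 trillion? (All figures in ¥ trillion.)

MPS = ΔS/ΔY = (2024.5 − 1303)/(6550 − 4700) = 721.5/1850 = 0.39
MPC = 1 − MPS = 0.61
Autonomous saving = 1303 − 0.39(4700) = -530, so a = 530
C = 530 + 0.61(6350) = 530 + 3873.5 = 4403.5

C = 4403.5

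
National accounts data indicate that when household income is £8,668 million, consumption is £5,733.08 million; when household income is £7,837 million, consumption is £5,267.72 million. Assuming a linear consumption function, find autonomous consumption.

MPC = ΔC/ΔY = (5733.08 − 5267.72)/(8668 − 7837) = 465.36/831 = 0.56
a = C − MPC·Y = 5267.72 − 0.56(7837) = 5267.72 − 4388.72 = 879

a = 879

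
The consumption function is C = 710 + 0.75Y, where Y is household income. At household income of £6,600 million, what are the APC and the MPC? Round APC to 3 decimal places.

MPC = 0.75 (the slope of the consumption function)
C = 710 + 0.75(6600) = 5660, so APC = 5660/6600 = 0.858

APC = 0.858; MPC = 0.75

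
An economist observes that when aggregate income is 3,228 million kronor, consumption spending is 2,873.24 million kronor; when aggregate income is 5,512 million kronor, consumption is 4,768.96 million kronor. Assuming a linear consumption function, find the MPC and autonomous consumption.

MPC = ΔC/ΔY = (4768.96 − 2873.24)/(5512 − 3228) = 1895.72/2284 = 0.83
a = C − MPC·Y = 2873.24 − 0.83(3228) = 2873.24 − 2679.24 = 194

MPC = 0.83; a = 194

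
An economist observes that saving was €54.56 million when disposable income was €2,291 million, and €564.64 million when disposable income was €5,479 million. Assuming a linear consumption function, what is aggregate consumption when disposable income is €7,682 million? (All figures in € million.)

C = 6764.88

MPS = ΔS/ΔY = (564.64 − 54.56)/(5479 − 2291) = 510.08/3188 = 0.16
MPC = 1 − MPS = 0.84
Autonomous saving = 54.56 − 0.16(2291) = -312, so a = 312
C = 312 + 0.84(7682) = 312 + 6452.88 = 6764.88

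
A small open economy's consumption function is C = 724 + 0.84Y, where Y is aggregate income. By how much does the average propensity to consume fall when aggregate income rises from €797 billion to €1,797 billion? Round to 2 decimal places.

At Y = 797: C = 724 + 0.84(797) = 1393.48, APC = 1393.48/797 = 1.748
At Y = 1797: C = 2233.48, APC = 2233.48/1797 = 1.243
Fall in APC = 1.748 − 1.243 = 0.505 ≈ 0.51

ΔAPC = 0.51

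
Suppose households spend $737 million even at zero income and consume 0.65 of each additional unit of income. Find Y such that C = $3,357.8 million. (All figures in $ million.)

737 + 0.65Y = 3357.8
0.65Y = 2620.8, so Y = 2620.8/0.65 = 4032

Y = 4032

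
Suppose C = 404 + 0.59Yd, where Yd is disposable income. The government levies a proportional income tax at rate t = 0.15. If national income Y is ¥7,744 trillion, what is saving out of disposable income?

Yd = (1 − 0.15)(7744) = 0.85(7744) = 6582.4
C = 404 + 0.59(6582.4) = 404 + 3883.616 = 4287.616
S = Yd − C = 6582.4 − 4287.616 = 2294.784

S = 2294.784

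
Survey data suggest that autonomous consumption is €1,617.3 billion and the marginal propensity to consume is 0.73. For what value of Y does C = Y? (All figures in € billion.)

Y = 5990

At break-even, C = Y: 1617.3 + 0.73Y = Y
0.27Y = 1617.3, so Y = 1617.3/0.27 = 5990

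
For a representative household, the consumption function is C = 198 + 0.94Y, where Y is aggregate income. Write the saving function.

S = Y − C = Y − (198 + 0.94Y) = -198 + (1 − 0.94)Y

S = -198 + 0.06Y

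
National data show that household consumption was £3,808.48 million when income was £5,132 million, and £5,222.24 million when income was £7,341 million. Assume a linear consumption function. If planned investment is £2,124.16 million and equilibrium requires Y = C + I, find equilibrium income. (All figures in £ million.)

MPC = (5222.24 − 3808.48)/(7341 − 5132) = 1413.76/2209 = 0.64
a = 3808.48 − 0.64(5132) = 524
Equilibrium: Y = 524 + 0.64Y + 2124.16
0.36Y = 2648.16, so Y = 2648.16/0.36 = 7356

Y = 7356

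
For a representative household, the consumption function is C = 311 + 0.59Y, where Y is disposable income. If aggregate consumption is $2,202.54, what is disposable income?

Y = 3206

311 + 0.59Y = 2202.54
0.59Y = 1891.54, so Y = 1891.54/0.59 = 3206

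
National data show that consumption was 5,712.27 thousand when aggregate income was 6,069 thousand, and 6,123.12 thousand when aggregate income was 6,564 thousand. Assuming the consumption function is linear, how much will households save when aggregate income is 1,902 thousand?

S = -351.66

MPC = (6123.12 − 5712.27)/(6564 − 6069) = 410.85/495 = 0.83
a = 5712.27 − 0.83(6069) = 5712.27 − 5037.27 = 675
C = 675 + 0.83(1902) = 2253.66
S = 1902 − 2253.66 = -351.66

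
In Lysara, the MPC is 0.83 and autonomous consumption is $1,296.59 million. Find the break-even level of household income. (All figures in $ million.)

Y = 7627

At break-even, C = Y: 1296.59 + 0.83Y = Y
0.17Y = 1296.59, so Y = 1296.59/0.17 = 7627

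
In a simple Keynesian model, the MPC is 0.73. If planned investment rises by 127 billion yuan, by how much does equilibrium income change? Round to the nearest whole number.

The multiplier is 1/(1 − MPC) = 1/0.27.
ΔY = 127/0.27 = 470.37 ≈ 470

ΔY ≈ 470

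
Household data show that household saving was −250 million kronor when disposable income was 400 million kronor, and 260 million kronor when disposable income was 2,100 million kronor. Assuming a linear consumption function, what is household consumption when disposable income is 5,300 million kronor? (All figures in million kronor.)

MPS = ΔS/ΔY = (260 − (-250))/(2100 − 400) = 510/1700 = 0.3
MPC = 1 − MPS = 0.7
Autonomous saving = -250 − 0.3(400) = -370, so a = 370
C = 370 + 0.7(5300) = 370 + 3710 = 4080

C = 4080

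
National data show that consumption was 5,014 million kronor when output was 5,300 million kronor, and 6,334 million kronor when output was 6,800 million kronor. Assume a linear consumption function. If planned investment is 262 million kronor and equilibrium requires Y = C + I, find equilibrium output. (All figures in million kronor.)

Y = 5100

MPC = (6334 − 5014)/(6800 − 5300) = 1320/1500 = 0.88
a = 5014 − 0.88(5300) = 350
Equilibrium: Y = 350 + 0.88Y + 262
0.12Y = 612, so Y = 612/0.12 = 5100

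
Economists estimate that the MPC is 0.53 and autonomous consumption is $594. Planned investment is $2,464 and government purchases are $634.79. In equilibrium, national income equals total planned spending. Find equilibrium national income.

Y = 7857

Y = C + I + G = 594 + 0.53Y + 2464 + 634.79
Y − 0.53Y = 3692.79
0.47Y = 3692.79, so Y = 3692.79/0.47 = 7857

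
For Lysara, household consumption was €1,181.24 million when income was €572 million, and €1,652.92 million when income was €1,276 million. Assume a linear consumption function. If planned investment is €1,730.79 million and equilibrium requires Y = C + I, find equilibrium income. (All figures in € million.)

MPC = (1652.92 − 1181.24)/(1276 − 572) = 471.68/704 = 0.67
a = 1181.24 − 0.67(572) = 798
Equilibrium: Y = 798 + 0.67Y + 1730.79
0.33Y = 2528.79, so Y = 2528.79/0.33 = 7663

Y = 7663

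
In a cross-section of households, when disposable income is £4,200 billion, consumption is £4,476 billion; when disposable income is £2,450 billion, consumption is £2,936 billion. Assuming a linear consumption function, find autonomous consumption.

a = 780

MPC = ΔC/ΔY = (4476 − 2936)/(4200 − 2450) = 1540/1750 = 0.88
a = C − MPC·Y = 2936 − 0.88(2450) = 2936 − 2156 = 780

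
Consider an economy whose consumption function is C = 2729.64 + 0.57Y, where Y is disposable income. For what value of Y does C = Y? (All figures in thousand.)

At break-even, C = Y: 2729.64 + 0.57Y = Y
0.43Y = 2729.64, so Y = 2729.64/0.43 = 6348

Y = 6348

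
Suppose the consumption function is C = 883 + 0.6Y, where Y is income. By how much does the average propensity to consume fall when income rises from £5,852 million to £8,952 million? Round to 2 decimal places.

At Y = 5852: C = 883 + 0.6(5852) = 4394.2, APC = 4394.2/5852 = 0.751
At Y = 8952: C = 6254.2, APC = 6254.2/8952 = 0.699
Fall in APC = 0.751 − 0.699 = 0.052 ≈ 0.05

ΔAPC = 0.05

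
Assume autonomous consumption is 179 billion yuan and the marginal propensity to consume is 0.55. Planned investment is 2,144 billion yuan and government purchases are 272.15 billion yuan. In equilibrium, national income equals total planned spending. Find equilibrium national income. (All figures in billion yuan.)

Y = 5767

Y = C + I + G = 179 + 0.55Y + 2144 + 272.15
Y − 0.55Y = 2595.15
0.45Y = 2595.15, so Y = 2595.15/0.45 = 5767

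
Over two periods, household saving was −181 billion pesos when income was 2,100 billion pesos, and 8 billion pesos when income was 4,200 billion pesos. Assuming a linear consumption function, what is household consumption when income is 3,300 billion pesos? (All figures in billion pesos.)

MPS = ΔS/ΔY = (8 − (-181))/(4200 − 2100) = 189/2100 = 0.09
MPC = 1 − MPS = 0.91
Autonomous saving = -181 − 0.09(2100) = -370, so a = 370
C = 370 + 0.91(3300) = 370 + 3003 = 3373

C = 3373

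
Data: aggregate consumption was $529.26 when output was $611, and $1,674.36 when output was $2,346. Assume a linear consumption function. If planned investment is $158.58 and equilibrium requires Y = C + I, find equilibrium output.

MPC = (1674.36 − 529.26)/(2346 − 611) = 1145.1/1735 = 0.66
a = 529.26 − 0.66(611) = 126
Equilibrium: Y = 126 + 0.66Y + 158.58
0.34Y = 284.58, so Y = 284.58/0.34 = 837

Y = 837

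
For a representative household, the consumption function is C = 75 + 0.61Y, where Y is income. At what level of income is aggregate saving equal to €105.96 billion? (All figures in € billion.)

Y = 464

S = Y − C = -75 + 0.39Y
-75 + 0.39Y = 105.96, so 0.39Y = 180.96 and Y = 464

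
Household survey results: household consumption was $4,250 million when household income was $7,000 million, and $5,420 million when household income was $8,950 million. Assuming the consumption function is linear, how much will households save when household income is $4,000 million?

S = 1550

MPC = (5420 − 4250)/(8950 − 7000) = 1170/1950 = 0.6
a = 4250 − 0.6(7000) = 4250 − 4200 = 50
C = 50 + 0.6(4000) = 2450
S = 4000 − 2450 = 1550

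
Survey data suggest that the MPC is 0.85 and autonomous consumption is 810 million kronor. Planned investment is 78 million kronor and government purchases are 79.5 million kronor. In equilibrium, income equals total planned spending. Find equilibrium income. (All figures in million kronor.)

Y = 6450

Y = C + I + G = 810 + 0.85Y + 78 + 79.5
Y − 0.85Y = 967.5
0.15Y = 967.5, so Y = 967.5/0.15 = 6450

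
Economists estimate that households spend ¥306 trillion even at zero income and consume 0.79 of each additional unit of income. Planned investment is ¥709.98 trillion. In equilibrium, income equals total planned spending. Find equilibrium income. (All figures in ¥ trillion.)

Y = 4838

Y = C + I = 306 + 0.79Y + 709.98
Y − 0.79Y = 1015.98
0.21Y = 1015.98, so Y = 1015.98/0.21 = 4838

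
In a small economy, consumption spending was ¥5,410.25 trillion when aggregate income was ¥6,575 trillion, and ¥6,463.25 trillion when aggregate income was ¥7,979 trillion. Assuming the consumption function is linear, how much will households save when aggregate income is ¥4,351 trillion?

S = 608.75

MPC = (6463.25 − 5410.25)/(7979 − 6575) = 1053/1404 = 0.75
a = 5410.25 − 0.75(6575) = 5410.25 − 4931.25 = 479
C = 479 + 0.75(4351) = 3742.25
S = 4351 − 3742.25 = 608.75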